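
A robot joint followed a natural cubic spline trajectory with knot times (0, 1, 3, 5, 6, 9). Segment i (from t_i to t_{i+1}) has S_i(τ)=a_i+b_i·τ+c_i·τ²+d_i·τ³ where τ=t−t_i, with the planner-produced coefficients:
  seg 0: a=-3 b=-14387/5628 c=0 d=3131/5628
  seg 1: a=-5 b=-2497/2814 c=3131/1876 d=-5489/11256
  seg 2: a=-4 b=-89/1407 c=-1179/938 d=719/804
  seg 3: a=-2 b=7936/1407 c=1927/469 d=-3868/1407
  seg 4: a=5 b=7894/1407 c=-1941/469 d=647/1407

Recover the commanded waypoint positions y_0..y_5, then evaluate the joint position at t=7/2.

y_0 = S_0(0) = a_0 = -3
y_1 = S_1(0) = a_1 = -5
y_2 = S_2(0) = a_2 = -4
y_3 = S_3(0) = a_3 = -2
y_4 = S_4(0) = a_4 = 5
y_5 = S_4(3) = -3
t_q=7/2 is in segment 2 (τ=1/2); S_2(τ)=-63545/15008

y_0=-3 y_1=-5 y_2=-4 y_3=-2 y_4=5 y_5=-3
S(7/2) = -63545/15008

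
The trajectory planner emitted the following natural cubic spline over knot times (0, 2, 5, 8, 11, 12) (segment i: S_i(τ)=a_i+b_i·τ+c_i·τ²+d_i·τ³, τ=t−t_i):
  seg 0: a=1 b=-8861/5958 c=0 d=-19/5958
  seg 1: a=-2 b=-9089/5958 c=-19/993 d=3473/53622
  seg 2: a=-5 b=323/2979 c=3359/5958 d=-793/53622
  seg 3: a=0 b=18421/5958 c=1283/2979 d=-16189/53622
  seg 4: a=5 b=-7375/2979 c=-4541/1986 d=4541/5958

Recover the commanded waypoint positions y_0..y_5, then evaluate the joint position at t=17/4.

y_0=1 y_1=-2 y_2=-5 y_3=0 y_4=5 y_5=1
S(17/4) = -203007/42368

y_0 = S_0(0) = a_0 = 1
y_1 = S_1(0) = a_1 = -2
y_2 = S_2(0) = a_2 = -5
y_3 = S_3(0) = a_3 = 0
y_4 = S_4(0) = a_4 = 5
y_5 = S_4(1) = 1
t_q=17/4 is in segment 1 (τ=9/4); S_1(τ)=-203007/42368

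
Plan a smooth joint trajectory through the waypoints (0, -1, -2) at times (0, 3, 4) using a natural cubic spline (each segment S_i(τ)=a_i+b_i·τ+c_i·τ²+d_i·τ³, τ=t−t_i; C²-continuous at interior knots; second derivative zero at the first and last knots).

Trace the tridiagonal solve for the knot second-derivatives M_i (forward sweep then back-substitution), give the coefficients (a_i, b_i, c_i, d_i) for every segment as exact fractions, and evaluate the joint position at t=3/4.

  seg 0: a=0 b=-1/12 c=0 d=-1/36
  seg 1: a=-1 b=-5/6 c=-1/4 d=1/12
S(3/4) = -19/256

Δ: Δ0=-1/3, Δ1=-1
row 1: diag=8, rhs=-4; c'=1/8, d'=-1/2
back: M1=-1/2
M: M0=0, M1=-1/2, M2=0
seg 0: a=0, c=M0/2=0, d=(M1−M0)/(6·3)=-1/36, b=Δ0−h0·(2M0+M1)/6=-1/12
seg 1: a=-1, c=M1/2=-1/4, d=(M2−M1)/(6·1)=1/12, b=Δ1−h1·(2M1+M2)/6=-5/6
t_q=3/4 → seg 0, τ=3/4; S=0+-1/12·τ+0·τ²+-1/36·τ³=-19/256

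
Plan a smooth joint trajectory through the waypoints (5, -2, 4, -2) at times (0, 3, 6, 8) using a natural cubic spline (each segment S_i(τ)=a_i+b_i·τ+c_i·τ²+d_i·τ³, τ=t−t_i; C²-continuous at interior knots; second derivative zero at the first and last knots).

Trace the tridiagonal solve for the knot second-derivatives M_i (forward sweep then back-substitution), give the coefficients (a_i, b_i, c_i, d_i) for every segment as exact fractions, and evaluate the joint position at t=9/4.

Δ: Δ0=-7/3, Δ1=2, Δ2=-3
row 1: diag=12, rhs=26; c'=1/4, d'=13/6
row 2: denom=10−3·1/4=37/4; d'=(-30−3·13/6)/(37/4)=-146/37
back: M2=-146/37
back: M1=13/6−1/4·-146/37=350/111
M: M0=0, M1=350/111, M2=-146/37, M3=0
seg 0: a=5, c=M0/2=0, d=(M1−M0)/(6·3)=175/999, b=Δ0−h0·(2M0+M1)/6=-434/111
seg 1: a=-2, c=M1/2=175/111, d=(M2−M1)/(6·3)=-394/999, b=Δ1−h1·(2M1+M2)/6=91/111
seg 2: a=4, c=M2/2=-73/37, d=(M3−M2)/(6·2)=73/222, b=Δ2−h2·(2M2+M3)/6=-41/111
t_q=9/4 → seg 0, τ=9/4; S=5+-434/111·τ+0·τ²+175/999·τ³=-4267/2368

  seg 0: a=5 b=-434/111 c=0 d=175/999
  seg 1: a=-2 b=91/111 c=175/111 d=-394/999
  seg 2: a=4 b=-41/111 c=-73/37 d=73/222
S(9/4) = -4267/2368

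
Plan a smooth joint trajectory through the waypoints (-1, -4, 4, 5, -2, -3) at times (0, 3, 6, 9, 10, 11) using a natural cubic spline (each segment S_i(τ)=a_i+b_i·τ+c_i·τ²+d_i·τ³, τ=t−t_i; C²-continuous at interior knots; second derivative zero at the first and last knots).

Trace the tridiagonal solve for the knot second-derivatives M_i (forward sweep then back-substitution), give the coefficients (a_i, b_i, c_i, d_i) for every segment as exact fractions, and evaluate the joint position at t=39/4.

  seg 0: a=-1 b=-794/417 c=0 d=377/3753
  seg 1: a=-4 b=337/417 c=377/417 d=-356/3753
  seg 2: a=4 b=1531/417 c=7/139 d=-485/1251
  seg 3: a=5 b=-2708/417 c=-478/139 d=1223/417
  seg 4: a=-2 b=-1907/417 c=745/139 d=-745/417
S(39/4) = -5049/8896

Δ: Δ0=-1, Δ1=8/3, Δ2=1/3, Δ3=-7, Δ4=-1
row 1: diag=12, rhs=22; c'=1/4, d'=11/6
row 2: denom=12−3·1/4=45/4; d'=(-14−3·11/6)/(45/4)=-26/15
row 3: denom=8−3·4/15=36/5; d'=(-44−3·-26/15)/(36/5)=-97/18
row 4: denom=4−1·5/36=139/36; d'=(36−1·-97/18)/(139/36)=1490/139
back: M4=1490/139
back: M3=-97/18−5/36·1490/139=-956/139
back: M2=-26/15−4/15·-956/139=14/139
back: M1=11/6−1/4·14/139=754/417
M: M0=0, M1=754/417, M2=14/139, M3=-956/139, M4=1490/139, M5=0
seg 0: a=-1, c=M0/2=0, d=(M1−M0)/(6·3)=377/3753, b=Δ0−h0·(2M0+M1)/6=-794/417
seg 1: a=-4, c=M1/2=377/417, d=(M2−M1)/(6·3)=-356/3753, b=Δ1−h1·(2M1+M2)/6=337/417
seg 2: a=4, c=M2/2=7/139, d=(M3−M2)/(6·3)=-485/1251, b=Δ2−h2·(2M2+M3)/6=1531/417
seg 3: a=5, c=M3/2=-478/139, d=(M4−M3)/(6·1)=1223/417, b=Δ3−h3·(2M3+M4)/6=-2708/417
seg 4: a=-2, c=M4/2=745/139, d=(M5−M4)/(6·1)=-745/417, b=Δ4−h4·(2M4+M5)/6=-1907/417
t_q=39/4 → seg 3, τ=3/4; S=5+-2708/417·τ+-478/139·τ²+1223/417·τ³=-5049/8896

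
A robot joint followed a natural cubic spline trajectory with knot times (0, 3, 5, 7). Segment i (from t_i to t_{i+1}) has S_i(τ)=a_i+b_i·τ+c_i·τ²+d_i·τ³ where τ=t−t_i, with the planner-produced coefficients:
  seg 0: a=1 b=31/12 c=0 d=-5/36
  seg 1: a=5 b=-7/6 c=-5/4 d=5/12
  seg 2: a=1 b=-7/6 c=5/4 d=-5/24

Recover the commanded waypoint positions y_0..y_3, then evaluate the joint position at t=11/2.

y_0 = S_0(0) = a_0 = 1
y_1 = S_1(0) = a_1 = 5
y_2 = S_2(0) = a_2 = 1
y_3 = S_2(2) = 2
t_q=11/2 is in segment 2 (τ=1/2); S_2(τ)=45/64

y_0=1 y_1=5 y_2=1 y_3=2
S(11/2) = 45/64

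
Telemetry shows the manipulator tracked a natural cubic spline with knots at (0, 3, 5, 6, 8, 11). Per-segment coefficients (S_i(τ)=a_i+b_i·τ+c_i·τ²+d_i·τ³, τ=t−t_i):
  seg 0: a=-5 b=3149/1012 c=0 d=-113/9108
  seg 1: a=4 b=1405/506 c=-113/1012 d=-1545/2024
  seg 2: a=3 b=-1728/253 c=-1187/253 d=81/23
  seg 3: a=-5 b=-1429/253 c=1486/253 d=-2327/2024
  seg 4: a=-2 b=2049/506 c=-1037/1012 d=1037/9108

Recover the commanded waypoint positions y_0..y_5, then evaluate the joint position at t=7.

y_0=-5 y_1=4 y_2=3 y_3=-5 y_4=-2 y_5=4
S(7) = -11991/2024

y_0 = S_0(0) = a_0 = -5
y_1 = S_1(0) = a_1 = 4
y_2 = S_2(0) = a_2 = 3
y_3 = S_3(0) = a_3 = -5
y_4 = S_4(0) = a_4 = -2
y_5 = S_4(3) = 4
t_q=7 is in segment 3 (τ=1); S_3(τ)=-11991/2024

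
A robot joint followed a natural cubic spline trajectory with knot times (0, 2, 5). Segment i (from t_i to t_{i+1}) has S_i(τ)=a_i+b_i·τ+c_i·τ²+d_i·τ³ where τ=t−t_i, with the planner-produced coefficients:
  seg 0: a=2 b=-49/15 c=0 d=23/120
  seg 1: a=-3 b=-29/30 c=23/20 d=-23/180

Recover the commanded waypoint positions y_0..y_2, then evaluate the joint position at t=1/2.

y_0=2 y_1=-3 y_2=1
S(1/2) = 25/64

y_0 = S_0(0) = a_0 = 2
y_1 = S_1(0) = a_1 = -3
y_2 = S_1(3) = 1
t_q=1/2 is in segment 0 (τ=1/2); S_0(τ)=25/64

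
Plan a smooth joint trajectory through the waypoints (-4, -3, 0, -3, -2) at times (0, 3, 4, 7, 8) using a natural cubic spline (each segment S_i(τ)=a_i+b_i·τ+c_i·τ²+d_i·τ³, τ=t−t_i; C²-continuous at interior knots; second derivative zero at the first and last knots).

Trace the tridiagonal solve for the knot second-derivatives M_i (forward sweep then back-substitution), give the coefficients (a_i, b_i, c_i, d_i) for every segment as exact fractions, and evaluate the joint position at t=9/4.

  seg 0: a=-4 b=-205/216 c=0 d=277/1944
  seg 1: a=-3 b=313/108 c=277/216 d=-85/72
  seg 2: a=0 b=415/216 c=-61/27 d=833/1944
  seg 3: a=-3 b=-7/108 c=115/72 d=-115/216
S(9/4) = -6931/1536

Δ: Δ0=1/3, Δ1=3, Δ2=-1, Δ3=1
row 1: diag=8, rhs=16; c'=1/8, d'=2
row 2: denom=8−1·1/8=63/8; d'=(-24−1·2)/(63/8)=-208/63
row 3: denom=8−3·8/21=48/7; d'=(12−3·-208/63)/(48/7)=115/36
back: M3=115/36
back: M2=-208/63−8/21·115/36=-122/27
back: M1=2−1/8·-122/27=277/108
M: M0=0, M1=277/108, M2=-122/27, M3=115/36, M4=0
seg 0: a=-4, c=M0/2=0, d=(M1−M0)/(6·3)=277/1944, b=Δ0−h0·(2M0+M1)/6=-205/216
seg 1: a=-3, c=M1/2=277/216, d=(M2−M1)/(6·1)=-85/72, b=Δ1−h1·(2M1+M2)/6=313/108
seg 2: a=0, c=M2/2=-61/27, d=(M3−M2)/(6·3)=833/1944, b=Δ2−h2·(2M2+M3)/6=415/216
seg 3: a=-3, c=M3/2=115/72, d=(M4−M3)/(6·1)=-115/216, b=Δ3−h3·(2M3+M4)/6=-7/108
t_q=9/4 → seg 0, τ=9/4; S=-4+-205/216·τ+0·τ²+277/1944·τ³=-6931/1536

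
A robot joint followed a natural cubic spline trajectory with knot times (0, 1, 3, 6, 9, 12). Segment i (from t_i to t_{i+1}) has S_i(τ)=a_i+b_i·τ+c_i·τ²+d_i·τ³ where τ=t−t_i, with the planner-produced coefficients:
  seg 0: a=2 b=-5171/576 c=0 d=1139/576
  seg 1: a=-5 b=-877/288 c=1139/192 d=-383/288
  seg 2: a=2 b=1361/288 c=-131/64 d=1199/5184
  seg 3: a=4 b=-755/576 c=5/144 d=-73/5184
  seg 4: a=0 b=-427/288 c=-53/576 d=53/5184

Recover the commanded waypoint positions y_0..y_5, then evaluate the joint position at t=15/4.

y_0=2 y_1=-5 y_2=2 y_3=4 y_4=0 y_5=-5
S(15/4) = 18393/4096

y_0 = S_0(0) = a_0 = 2
y_1 = S_1(0) = a_1 = -5
y_2 = S_2(0) = a_2 = 2
y_3 = S_3(0) = a_3 = 4
y_4 = S_4(0) = a_4 = 0
y_5 = S_4(3) = -5
t_q=15/4 is in segment 2 (τ=3/4); S_2(τ)=18393/4096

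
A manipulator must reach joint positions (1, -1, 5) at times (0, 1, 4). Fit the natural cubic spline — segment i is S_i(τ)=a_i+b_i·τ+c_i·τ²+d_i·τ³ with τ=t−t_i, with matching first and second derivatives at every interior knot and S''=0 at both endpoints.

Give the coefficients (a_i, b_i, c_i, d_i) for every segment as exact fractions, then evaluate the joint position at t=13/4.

Δ: Δ0=-2, Δ1=2
row 1: diag=8, rhs=24; c'=3/8, d'=3
back: M1=3
M: M0=0, M1=3, M2=0
seg 0: a=1, c=M0/2=0, d=(M1−M0)/(6·1)=1/2, b=Δ0−h0·(2M0+M1)/6=-5/2
seg 1: a=-1, c=M1/2=3/2, d=(M2−M1)/(6·3)=-1/6, b=Δ1−h1·(2M1+M2)/6=-1
t_q=13/4 → seg 1, τ=9/4; S=-1+-1·τ+3/2·τ²+-1/6·τ³=313/128

  seg 0: a=1 b=-5/2 c=0 d=1/2
  seg 1: a=-1 b=-1 c=3/2 d=-1/6
S(13/4) = 313/128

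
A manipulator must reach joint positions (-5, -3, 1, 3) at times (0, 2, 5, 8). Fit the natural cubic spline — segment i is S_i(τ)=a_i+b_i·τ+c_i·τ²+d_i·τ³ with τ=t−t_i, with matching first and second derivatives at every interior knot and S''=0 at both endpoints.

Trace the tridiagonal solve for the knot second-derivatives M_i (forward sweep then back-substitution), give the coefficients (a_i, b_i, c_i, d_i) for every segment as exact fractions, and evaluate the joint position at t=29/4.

  seg 0: a=-5 b=33/37 c=0 d=1/37
  seg 1: a=-3 b=45/37 c=6/37 d=-41/999
  seg 2: a=1 b=40/37 c=-23/111 d=23/999
S(29/4) = 6265/2368

Δ: Δ0=1, Δ1=4/3, Δ2=2/3
row 1: diag=10, rhs=2; c'=3/10, d'=1/5
row 2: denom=12−3·3/10=111/10; d'=(-4−3·1/5)/(111/10)=-46/111
back: M2=-46/111
back: M1=1/5−3/10·-46/111=12/37
M: M0=0, M1=12/37, M2=-46/111, M3=0
seg 0: a=-5, c=M0/2=0, d=(M1−M0)/(6·2)=1/37, b=Δ0−h0·(2M0+M1)/6=33/37
seg 1: a=-3, c=M1/2=6/37, d=(M2−M1)/(6·3)=-41/999, b=Δ1−h1·(2M1+M2)/6=45/37
seg 2: a=1, c=M2/2=-23/111, d=(M3−M2)/(6·3)=23/999, b=Δ2−h2·(2M2+M3)/6=40/37
t_q=29/4 → seg 2, τ=9/4; S=1+40/37·τ+-23/111·τ²+23/999·τ³=6265/2368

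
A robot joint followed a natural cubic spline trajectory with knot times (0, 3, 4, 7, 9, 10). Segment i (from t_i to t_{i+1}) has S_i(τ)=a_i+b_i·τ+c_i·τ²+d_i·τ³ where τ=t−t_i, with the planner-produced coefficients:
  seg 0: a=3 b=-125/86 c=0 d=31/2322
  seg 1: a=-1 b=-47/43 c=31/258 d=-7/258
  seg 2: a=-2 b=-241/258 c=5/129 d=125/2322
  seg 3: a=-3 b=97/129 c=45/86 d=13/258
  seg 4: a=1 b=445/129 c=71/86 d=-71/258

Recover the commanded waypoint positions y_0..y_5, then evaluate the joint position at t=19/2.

y_0=3 y_1=-1 y_2=-2 y_3=-3 y_4=1 y_5=5
S(19/2) = 1993/688

y_0 = S_0(0) = a_0 = 3
y_1 = S_1(0) = a_1 = -1
y_2 = S_2(0) = a_2 = -2
y_3 = S_3(0) = a_3 = -3
y_4 = S_4(0) = a_4 = 1
y_5 = S_4(1) = 5
t_q=19/2 is in segment 4 (τ=1/2); S_4(τ)=1993/688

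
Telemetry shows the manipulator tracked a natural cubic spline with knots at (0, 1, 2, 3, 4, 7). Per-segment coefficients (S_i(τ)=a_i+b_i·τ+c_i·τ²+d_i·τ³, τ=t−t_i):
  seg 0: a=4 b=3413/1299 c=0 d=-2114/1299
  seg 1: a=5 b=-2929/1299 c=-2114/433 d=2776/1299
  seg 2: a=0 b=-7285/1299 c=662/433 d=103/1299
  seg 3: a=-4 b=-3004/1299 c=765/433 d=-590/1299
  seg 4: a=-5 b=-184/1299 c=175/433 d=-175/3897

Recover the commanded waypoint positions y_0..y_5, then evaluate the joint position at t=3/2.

y_0 = S_0(0) = a_0 = 4
y_1 = S_1(0) = a_1 = 5
y_2 = S_2(0) = a_2 = 0
y_3 = S_3(0) = a_3 = -4
y_4 = S_4(0) = a_4 = -5
y_5 = S_4(3) = -3
t_q=3/2 is in segment 1 (τ=1/2); S_1(τ)=1264/433

y_0=4 y_1=5 y_2=0 y_3=-4 y_4=-5 y_5=-3
S(3/2) = 1264/433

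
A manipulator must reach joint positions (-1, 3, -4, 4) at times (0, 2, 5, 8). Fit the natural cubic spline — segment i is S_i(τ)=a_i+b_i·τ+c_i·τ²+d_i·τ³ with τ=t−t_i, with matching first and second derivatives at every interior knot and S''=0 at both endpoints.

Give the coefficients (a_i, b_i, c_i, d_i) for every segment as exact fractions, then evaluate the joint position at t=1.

Δ: Δ0=2, Δ1=-7/3, Δ2=8/3
row 1: diag=10, rhs=-26; c'=3/10, d'=-13/5
row 2: denom=12−3·3/10=111/10; d'=(30−3·-13/5)/(111/10)=126/37
back: M2=126/37
back: M1=-13/5−3/10·126/37=-134/37
M: M0=0, M1=-134/37, M2=126/37, M3=0
seg 0: a=-1, c=M0/2=0, d=(M1−M0)/(6·2)=-67/222, b=Δ0−h0·(2M0+M1)/6=356/111
seg 1: a=3, c=M1/2=-67/37, d=(M2−M1)/(6·3)=130/333, b=Δ1−h1·(2M1+M2)/6=-46/111
seg 2: a=-4, c=M2/2=63/37, d=(M3−M2)/(6·3)=-7/37, b=Δ2−h2·(2M2+M3)/6=-82/111
t_q=1 → seg 0, τ=1; S=-1+356/111·τ+0·τ²+-67/222·τ³=141/74

  seg 0: a=-1 b=356/111 c=0 d=-67/222
  seg 1: a=3 b=-46/111 c=-67/37 d=130/333
  seg 2: a=-4 b=-82/111 c=63/37 d=-7/37
S(1) = 141/74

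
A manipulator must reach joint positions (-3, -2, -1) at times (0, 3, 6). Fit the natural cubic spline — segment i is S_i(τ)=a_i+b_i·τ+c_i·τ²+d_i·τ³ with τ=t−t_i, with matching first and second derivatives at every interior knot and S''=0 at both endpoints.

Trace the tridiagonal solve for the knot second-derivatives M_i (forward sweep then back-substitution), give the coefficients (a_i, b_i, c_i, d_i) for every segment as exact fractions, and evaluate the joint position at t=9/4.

  seg 0: a=-3 b=1/3 c=0 d=0
  seg 1: a=-2 b=1/3 c=0 d=0
S(9/4) = -9/4

Δ: Δ0=1/3, Δ1=1/3
row 1: diag=12, rhs=0; c'=1/4, d'=0
back: M1=0
M: M0=0, M1=0, M2=0
seg 0: a=-3, c=M0/2=0, d=(M1−M0)/(6·3)=0, b=Δ0−h0·(2M0+M1)/6=1/3
seg 1: a=-2, c=M1/2=0, d=(M2−M1)/(6·3)=0, b=Δ1−h1·(2M1+M2)/6=1/3
t_q=9/4 → seg 0, τ=9/4; S=-3+1/3·τ+0·τ²+0·τ³=-9/4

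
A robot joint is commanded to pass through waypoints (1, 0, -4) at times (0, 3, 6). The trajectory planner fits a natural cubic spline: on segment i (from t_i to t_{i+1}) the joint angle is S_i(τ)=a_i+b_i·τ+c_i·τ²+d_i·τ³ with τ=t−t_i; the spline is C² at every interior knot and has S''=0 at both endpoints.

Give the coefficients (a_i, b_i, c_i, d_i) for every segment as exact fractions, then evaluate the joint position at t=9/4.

  seg 0: a=1 b=-1/12 c=0 d=-1/36
  seg 1: a=0 b=-5/6 c=-1/4 d=1/36
S(9/4) = 127/256

Δ: Δ0=-1/3, Δ1=-4/3
row 1: diag=12, rhs=-6; c'=1/4, d'=-1/2
back: M1=-1/2
M: M0=0, M1=-1/2, M2=0
seg 0: a=1, c=M0/2=0, d=(M1−M0)/(6·3)=-1/36, b=Δ0−h0·(2M0+M1)/6=-1/12
seg 1: a=0, c=M1/2=-1/4, d=(M2−M1)/(6·3)=1/36, b=Δ1−h1·(2M1+M2)/6=-5/6
t_q=9/4 → seg 0, τ=9/4; S=1+-1/12·τ+0·τ²+-1/36·τ³=127/256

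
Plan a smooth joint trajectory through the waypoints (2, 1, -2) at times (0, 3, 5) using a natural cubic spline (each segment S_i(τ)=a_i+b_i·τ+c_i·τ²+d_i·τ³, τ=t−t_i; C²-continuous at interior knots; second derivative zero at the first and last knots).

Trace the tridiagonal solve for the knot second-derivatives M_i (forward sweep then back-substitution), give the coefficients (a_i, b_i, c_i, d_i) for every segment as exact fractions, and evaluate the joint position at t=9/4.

Δ: Δ0=-1/3, Δ1=-3/2
row 1: diag=10, rhs=-7; c'=1/5, d'=-7/10
back: M1=-7/10
M: M0=0, M1=-7/10, M2=0
seg 0: a=2, c=M0/2=0, d=(M1−M0)/(6·3)=-7/180, b=Δ0−h0·(2M0+M1)/6=1/60
seg 1: a=1, c=M1/2=-7/20, d=(M2−M1)/(6·2)=7/120, b=Δ1−h1·(2M1+M2)/6=-31/30
t_q=9/4 → seg 0, τ=9/4; S=2+1/60·τ+0·τ²+-7/180·τ³=2041/1280

  seg 0: a=2 b=1/60 c=0 d=-7/180
  seg 1: a=1 b=-31/30 c=-7/20 d=7/120
S(9/4) = 2041/1280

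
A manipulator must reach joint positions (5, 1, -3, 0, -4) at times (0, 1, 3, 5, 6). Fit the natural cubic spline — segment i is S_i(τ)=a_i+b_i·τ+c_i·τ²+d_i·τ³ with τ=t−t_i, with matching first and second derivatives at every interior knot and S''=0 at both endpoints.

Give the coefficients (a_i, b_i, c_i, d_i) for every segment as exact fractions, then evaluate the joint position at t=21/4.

Δ: Δ0=-4, Δ1=-2, Δ2=3/2, Δ3=-4
row 1: diag=6, rhs=12; c'=1/3, d'=2
row 2: denom=8−2·1/3=22/3; d'=(21−2·2)/(22/3)=51/22
row 3: denom=6−2·3/11=60/11; d'=(-33−2·51/22)/(60/11)=-69/10
back: M3=-69/10
back: M2=51/22−3/11·-69/10=21/5
back: M1=2−1/3·21/5=3/5
M: M0=0, M1=3/5, M2=21/5, M3=-69/10, M4=0
seg 0: a=5, c=M0/2=0, d=(M1−M0)/(6·1)=1/10, b=Δ0−h0·(2M0+M1)/6=-41/10
seg 1: a=1, c=M1/2=3/10, d=(M2−M1)/(6·2)=3/10, b=Δ1−h1·(2M1+M2)/6=-19/5
seg 2: a=-3, c=M2/2=21/10, d=(M3−M2)/(6·2)=-37/40, b=Δ2−h2·(2M2+M3)/6=1
seg 3: a=0, c=M3/2=-69/20, d=(M4−M3)/(6·1)=23/20, b=Δ3−h3·(2M3+M4)/6=-17/10
t_q=21/4 → seg 3, τ=1/4; S=0+-17/10·τ+-69/20·τ²+23/20·τ³=-797/1280

  seg 0: a=5 b=-41/10 c=0 d=1/10
  seg 1: a=1 b=-19/5 c=3/10 d=3/10
  seg 2: a=-3 b=1 c=21/10 d=-37/40
  seg 3: a=0 b=-17/10 c=-69/20 d=23/20
S(21/4) = -797/1280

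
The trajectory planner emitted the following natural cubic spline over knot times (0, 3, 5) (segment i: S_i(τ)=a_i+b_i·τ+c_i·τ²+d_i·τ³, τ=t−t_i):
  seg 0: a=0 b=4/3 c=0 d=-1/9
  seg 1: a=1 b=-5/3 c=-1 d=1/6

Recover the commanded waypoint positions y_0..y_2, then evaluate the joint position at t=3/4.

y_0=0 y_1=1 y_2=-5
S(3/4) = 61/64

y_0 = S_0(0) = a_0 = 0
y_1 = S_1(0) = a_1 = 1
y_2 = S_1(2) = -5
t_q=3/4 is in segment 0 (τ=3/4); S_0(τ)=61/64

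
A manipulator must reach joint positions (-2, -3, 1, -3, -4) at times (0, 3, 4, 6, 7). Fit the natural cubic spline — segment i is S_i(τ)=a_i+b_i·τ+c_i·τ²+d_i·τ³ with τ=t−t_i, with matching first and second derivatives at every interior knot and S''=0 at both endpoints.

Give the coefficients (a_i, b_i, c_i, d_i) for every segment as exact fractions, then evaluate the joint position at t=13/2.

  seg 0: a=-2 b=-184/75 c=0 d=53/225
  seg 1: a=-3 b=293/75 c=53/25 d=-152/75
  seg 2: a=1 b=31/15 c=-99/25 d=289/300
  seg 3: a=-3 b=-166/75 c=91/50 d=-91/150
S(13/2) = -1491/400

Δ: Δ0=-1/3, Δ1=4, Δ2=-2, Δ3=-1
row 1: diag=8, rhs=26; c'=1/8, d'=13/4
row 2: denom=6−1·1/8=47/8; d'=(-36−1·13/4)/(47/8)=-314/47
row 3: denom=6−2·16/47=250/47; d'=(6−2·-314/47)/(250/47)=91/25
back: M3=91/25
back: M2=-314/47−16/47·91/25=-198/25
back: M1=13/4−1/8·-198/25=106/25
M: M0=0, M1=106/25, M2=-198/25, M3=91/25, M4=0
seg 0: a=-2, c=M0/2=0, d=(M1−M0)/(6·3)=53/225, b=Δ0−h0·(2M0+M1)/6=-184/75
seg 1: a=-3, c=M1/2=53/25, d=(M2−M1)/(6·1)=-152/75, b=Δ1−h1·(2M1+M2)/6=293/75
seg 2: a=1, c=M2/2=-99/25, d=(M3−M2)/(6·2)=289/300, b=Δ2−h2·(2M2+M3)/6=31/15
seg 3: a=-3, c=M3/2=91/50, d=(M4−M3)/(6·1)=-91/150, b=Δ3−h3·(2M3+M4)/6=-166/75
t_q=13/2 → seg 3, τ=1/2; S=-3+-166/75·τ+91/50·τ²+-91/150·τ³=-1491/400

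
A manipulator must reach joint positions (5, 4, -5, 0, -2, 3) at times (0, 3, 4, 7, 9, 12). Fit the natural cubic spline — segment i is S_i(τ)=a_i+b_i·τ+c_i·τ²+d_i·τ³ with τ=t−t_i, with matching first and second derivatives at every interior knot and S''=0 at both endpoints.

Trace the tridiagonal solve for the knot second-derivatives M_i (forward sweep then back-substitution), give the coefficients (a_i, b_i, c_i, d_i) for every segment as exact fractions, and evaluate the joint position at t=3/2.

Δ: Δ0=-1/3, Δ1=-9, Δ2=5/3, Δ3=-1, Δ4=5/3
row 1: diag=8, rhs=-52; c'=1/8, d'=-13/2
row 2: denom=8−1·1/8=63/8; d'=(64−1·-13/2)/(63/8)=188/21
row 3: denom=10−3·8/21=62/7; d'=(-16−3·188/21)/(62/7)=-150/31
row 4: denom=10−2·7/31=296/31; d'=(16−2·-150/31)/(296/31)=199/74
back: M4=199/74
back: M3=-150/31−7/31·199/74=-403/74
back: M2=188/21−8/21·-403/74=408/37
back: M1=-13/2−1/8·408/37=-583/74
M: M0=0, M1=-583/74, M2=408/37, M3=-403/74, M4=199/74, M5=0
seg 0: a=5, c=M0/2=0, d=(M1−M0)/(6·3)=-583/1332, b=Δ0−h0·(2M0+M1)/6=1601/444
seg 1: a=4, c=M1/2=-583/148, d=(M2−M1)/(6·1)=1399/444, b=Δ1−h1·(2M1+M2)/6=-1823/222
seg 2: a=-5, c=M2/2=204/37, d=(M3−M2)/(6·3)=-1219/1332, b=Δ2−h2·(2M2+M3)/6=-2947/444
seg 3: a=0, c=M3/2=-403/148, d=(M4−M3)/(6·2)=301/444, b=Δ3−h3·(2M3+M4)/6=385/222
seg 4: a=-2, c=M4/2=199/148, d=(M5−M4)/(6·3)=-199/1332, b=Δ4−h4·(2M4+M5)/6=-227/222
t_q=3/2 → seg 0, τ=3/2; S=5+1601/444·τ+0·τ²+-583/1332·τ³=10575/1184

  seg 0: a=5 b=1601/444 c=0 d=-583/1332
  seg 1: a=4 b=-1823/222 c=-583/148 d=1399/444
  seg 2: a=-5 b=-2947/444 c=204/37 d=-1219/1332
  seg 3: a=0 b=385/222 c=-403/148 d=301/444
  seg 4: a=-2 b=-227/222 c=199/148 d=-199/1332
S(3/2) = 10575/1184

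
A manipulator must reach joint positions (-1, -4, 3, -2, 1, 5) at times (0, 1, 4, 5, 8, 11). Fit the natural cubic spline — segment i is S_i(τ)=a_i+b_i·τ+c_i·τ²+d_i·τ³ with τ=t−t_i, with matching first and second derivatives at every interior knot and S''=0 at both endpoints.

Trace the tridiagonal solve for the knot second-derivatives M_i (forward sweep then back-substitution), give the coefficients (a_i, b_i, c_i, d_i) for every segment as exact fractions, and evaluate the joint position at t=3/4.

Δ: Δ0=-3, Δ1=7/3, Δ2=-5, Δ3=1, Δ4=4/3
row 1: diag=8, rhs=32; c'=3/8, d'=4
row 2: denom=8−3·3/8=55/8; d'=(-44−3·4)/(55/8)=-448/55
row 3: denom=8−1·8/55=432/55; d'=(36−1·-448/55)/(432/55)=607/108
row 4: denom=12−3·55/144=521/48; d'=(2−3·607/108)/(521/48)=-2140/1563
back: M4=-2140/1563
back: M3=607/108−55/144·-2140/1563=9602/1563
back: M2=-448/55−8/55·9602/1563=-14128/1563
back: M1=4−3/8·-14128/1563=3850/521
M: M0=0, M1=3850/521, M2=-14128/1563, M3=9602/1563, M4=-2140/1563, M5=0
seg 0: a=-1, c=M0/2=0, d=(M1−M0)/(6·1)=1925/1563, b=Δ0−h0·(2M0+M1)/6=-6614/1563
seg 1: a=-4, c=M1/2=1925/521, d=(M2−M1)/(6·3)=-12839/14067, b=Δ1−h1·(2M1+M2)/6=-839/1563
seg 2: a=3, c=M2/2=-7064/1563, d=(M3−M2)/(6·1)=3955/1563, b=Δ2−h2·(2M2+M3)/6=-4706/1563
seg 3: a=-2, c=M3/2=4801/1563, d=(M4−M3)/(6·3)=-1957/4689, b=Δ3−h3·(2M3+M4)/6=-2323/521
seg 4: a=1, c=M4/2=-1070/1563, d=(M5−M4)/(6·3)=1070/14067, b=Δ4−h4·(2M4+M5)/6=1408/521
t_q=3/4 → seg 0, τ=3/4; S=-1+-6614/1563·τ+0·τ²+1925/1563·τ³=-121843/33344

  seg 0: a=-1 b=-6614/1563 c=0 d=1925/1563
  seg 1: a=-4 b=-839/1563 c=1925/521 d=-12839/14067
  seg 2: a=3 b=-4706/1563 c=-7064/1563 d=3955/1563
  seg 3: a=-2 b=-2323/521 c=4801/1563 d=-1957/4689
  seg 4: a=1 b=1408/521 c=-1070/1563 d=1070/14067
S(3/4) = -121843/33344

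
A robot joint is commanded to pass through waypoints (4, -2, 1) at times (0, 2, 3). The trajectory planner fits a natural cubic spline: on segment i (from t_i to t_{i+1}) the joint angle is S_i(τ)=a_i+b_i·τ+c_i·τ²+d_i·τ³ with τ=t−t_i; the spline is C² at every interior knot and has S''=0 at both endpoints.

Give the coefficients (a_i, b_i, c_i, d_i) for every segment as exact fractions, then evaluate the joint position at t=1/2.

Δ: Δ0=-3, Δ1=3
row 1: diag=6, rhs=36; c'=1/6, d'=6
back: M1=6
M: M0=0, M1=6, M2=0
seg 0: a=4, c=M0/2=0, d=(M1−M0)/(6·2)=1/2, b=Δ0−h0·(2M0+M1)/6=-5
seg 1: a=-2, c=M1/2=3, d=(M2−M1)/(6·1)=-1, b=Δ1−h1·(2M1+M2)/6=1
t_q=1/2 → seg 0, τ=1/2; S=4+-5·τ+0·τ²+1/2·τ³=25/16

  seg 0: a=4 b=-5 c=0 d=1/2
  seg 1: a=-2 b=1 c=3 d=-1
S(1/2) = 25/16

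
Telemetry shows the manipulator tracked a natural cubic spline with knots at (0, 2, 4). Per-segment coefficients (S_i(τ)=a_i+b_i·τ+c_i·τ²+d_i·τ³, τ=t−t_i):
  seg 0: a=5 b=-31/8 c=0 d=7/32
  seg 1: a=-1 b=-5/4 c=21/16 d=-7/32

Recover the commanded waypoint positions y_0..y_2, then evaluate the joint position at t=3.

y_0 = S_0(0) = a_0 = 5
y_1 = S_1(0) = a_1 = -1
y_2 = S_1(2) = 0
t_q=3 is in segment 1 (τ=1); S_1(τ)=-37/32

y_0=5 y_1=-1 y_2=0
S(3) = -37/32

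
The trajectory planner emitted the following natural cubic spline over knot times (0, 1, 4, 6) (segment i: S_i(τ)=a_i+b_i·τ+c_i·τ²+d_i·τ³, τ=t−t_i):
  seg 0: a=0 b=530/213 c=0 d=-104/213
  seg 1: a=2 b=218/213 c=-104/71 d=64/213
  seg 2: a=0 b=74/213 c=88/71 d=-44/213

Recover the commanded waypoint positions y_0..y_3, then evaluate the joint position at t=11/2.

y_0 = S_0(0) = a_0 = 0
y_1 = S_1(0) = a_1 = 2
y_2 = S_2(0) = a_2 = 0
y_3 = S_2(2) = 4
t_q=11/2 is in segment 2 (τ=3/2); S_2(τ)=371/142

y_0=0 y_1=2 y_2=0 y_3=4
S(11/2) = 371/142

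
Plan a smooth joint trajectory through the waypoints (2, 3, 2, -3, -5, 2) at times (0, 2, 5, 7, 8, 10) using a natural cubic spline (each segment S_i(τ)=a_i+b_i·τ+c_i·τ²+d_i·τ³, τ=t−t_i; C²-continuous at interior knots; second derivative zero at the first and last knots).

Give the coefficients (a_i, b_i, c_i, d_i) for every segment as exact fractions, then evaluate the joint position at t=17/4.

Δ: Δ0=1/2, Δ1=-1/3, Δ2=-5/2, Δ3=-2, Δ4=7/2
row 1: diag=10, rhs=-5; c'=3/10, d'=-1/2
row 2: denom=10−3·3/10=91/10; d'=(-13−3·-1/2)/(91/10)=-115/91
row 3: denom=6−2·20/91=506/91; d'=(3−2·-115/91)/(506/91)=503/506
row 4: denom=6−1·91/506=2945/506; d'=(33−1·503/506)/(2945/506)=3239/589
back: M4=3239/589
back: M3=503/506−91/506·3239/589=3/589
back: M2=-115/91−20/91·3/589=-745/589
back: M1=-1/2−3/10·-745/589=-71/589
M: M0=0, M1=-71/589, M2=-745/589, M3=3/589, M4=3239/589, M5=0
seg 0: a=2, c=M0/2=0, d=(M1−M0)/(6·2)=-71/7068, b=Δ0−h0·(2M0+M1)/6=1909/3534
seg 1: a=3, c=M1/2=-71/1178, d=(M2−M1)/(6·3)=-337/5301, b=Δ1−h1·(2M1+M2)/6=1483/3534
seg 2: a=2, c=M2/2=-745/1178, d=(M3−M2)/(6·2)=187/1767, b=Δ2−h2·(2M2+M3)/6=-5861/3534
seg 3: a=-3, c=M3/2=3/1178, d=(M4−M3)/(6·1)=1618/1767, b=Δ3−h3·(2M3+M4)/6=-10313/3534
seg 4: a=-5, c=M4/2=3239/1178, d=(M5−M4)/(6·2)=-3239/7068, b=Δ4−h4·(2M4+M5)/6=-587/3534
t_q=17/4 → seg 1, τ=9/4; S=3+1483/3534·τ+-71/1178·τ²+-337/5301·τ³=109881/37696

  seg 0: a=2 b=1909/3534 c=0 d=-71/7068
  seg 1: a=3 b=1483/3534 c=-71/1178 d=-337/5301
  seg 2: a=2 b=-5861/3534 c=-745/1178 d=187/1767
  seg 3: a=-3 b=-10313/3534 c=3/1178 d=1618/1767
  seg 4: a=-5 b=-587/3534 c=3239/1178 d=-3239/7068
S(17/4) = 109881/37696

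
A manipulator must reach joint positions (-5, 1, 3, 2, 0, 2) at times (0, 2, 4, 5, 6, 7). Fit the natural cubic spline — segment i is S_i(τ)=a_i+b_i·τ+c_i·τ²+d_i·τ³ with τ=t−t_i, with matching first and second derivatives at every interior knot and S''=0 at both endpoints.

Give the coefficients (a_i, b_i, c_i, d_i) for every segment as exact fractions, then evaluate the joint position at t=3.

  seg 0: a=-5 b=535/157 c=0 d=-16/157
  seg 1: a=1 b=343/157 c=-96/157 d=3/314
  seg 2: a=3 b=-23/157 c=-87/157 d=-47/157
  seg 3: a=2 b=-338/157 c=-228/157 d=252/157
  seg 4: a=0 b=-38/157 c=528/157 d=-176/157
S(3) = 811/314

Δ: Δ0=3, Δ1=1, Δ2=-1, Δ3=-2, Δ4=2
row 1: diag=8, rhs=-12; c'=1/4, d'=-3/2
row 2: denom=6−2·1/4=11/2; d'=(-12−2·-3/2)/(11/2)=-18/11
row 3: denom=4−1·2/11=42/11; d'=(-6−1·-18/11)/(42/11)=-8/7
row 4: denom=4−1·11/42=157/42; d'=(24−1·-8/7)/(157/42)=1056/157
back: M4=1056/157
back: M3=-8/7−11/42·1056/157=-456/157
back: M2=-18/11−2/11·-456/157=-174/157
back: M1=-3/2−1/4·-174/157=-192/157
M: M0=0, M1=-192/157, M2=-174/157, M3=-456/157, M4=1056/157, M5=0
seg 0: a=-5, c=M0/2=0, d=(M1−M0)/(6·2)=-16/157, b=Δ0−h0·(2M0+M1)/6=535/157
seg 1: a=1, c=M1/2=-96/157, d=(M2−M1)/(6·2)=3/314, b=Δ1−h1·(2M1+M2)/6=343/157
seg 2: a=3, c=M2/2=-87/157, d=(M3−M2)/(6·1)=-47/157, b=Δ2−h2·(2M2+M3)/6=-23/157
seg 3: a=2, c=M3/2=-228/157, d=(M4−M3)/(6·1)=252/157, b=Δ3−h3·(2M3+M4)/6=-338/157
seg 4: a=0, c=M4/2=528/157, d=(M5−M4)/(6·1)=-176/157, b=Δ4−h4·(2M4+M5)/6=-38/157
t_q=3 → seg 1, τ=1; S=1+343/157·τ+-96/157·τ²+3/314·τ³=811/314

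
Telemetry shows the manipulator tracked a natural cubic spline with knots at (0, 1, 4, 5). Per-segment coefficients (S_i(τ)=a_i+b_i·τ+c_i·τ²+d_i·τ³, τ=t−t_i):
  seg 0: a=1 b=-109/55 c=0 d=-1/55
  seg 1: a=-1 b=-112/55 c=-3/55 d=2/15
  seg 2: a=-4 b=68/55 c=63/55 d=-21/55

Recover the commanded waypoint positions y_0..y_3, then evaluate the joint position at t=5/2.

y_0=1 y_1=-1 y_2=-4 y_3=-2
S(5/2) = -41/11

y_0 = S_0(0) = a_0 = 1
y_1 = S_1(0) = a_1 = -1
y_2 = S_2(0) = a_2 = -4
y_3 = S_2(1) = -2
t_q=5/2 is in segment 1 (τ=3/2); S_1(τ)=-41/11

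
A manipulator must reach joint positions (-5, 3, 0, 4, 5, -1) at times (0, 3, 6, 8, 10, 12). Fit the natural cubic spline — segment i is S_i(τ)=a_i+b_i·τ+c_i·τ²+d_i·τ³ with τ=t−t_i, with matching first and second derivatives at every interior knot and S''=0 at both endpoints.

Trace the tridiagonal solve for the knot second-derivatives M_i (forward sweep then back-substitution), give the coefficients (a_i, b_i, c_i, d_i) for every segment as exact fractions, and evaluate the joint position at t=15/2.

Δ: Δ0=8/3, Δ1=-1, Δ2=2, Δ3=1/2, Δ4=-3
row 1: diag=12, rhs=-22; c'=1/4, d'=-11/6
row 2: denom=10−3·1/4=37/4; d'=(18−3·-11/6)/(37/4)=94/37
row 3: denom=8−2·8/37=280/37; d'=(-9−2·94/37)/(280/37)=-521/280
row 4: denom=8−2·37/140=523/70; d'=(-21−2·-521/280)/(523/70)=-2419/1046
back: M4=-2419/1046
back: M3=-521/280−37/140·-2419/1046=-1307/1046
back: M2=94/37−8/37·-1307/1046=1470/523
back: M1=-11/6−1/4·1470/523=-3979/1569
M: M0=0, M1=-3979/1569, M2=1470/523, M3=-1307/1046, M4=-2419/1046, M5=0
seg 0: a=-5, c=M0/2=0, d=(M1−M0)/(6·3)=-3979/28242, b=Δ0−h0·(2M0+M1)/6=12347/3138
seg 1: a=3, c=M1/2=-3979/3138, d=(M2−M1)/(6·3)=8389/28242, b=Δ1−h1·(2M1+M2)/6=205/1569
seg 2: a=0, c=M2/2=735/523, d=(M3−M2)/(6·2)=-4247/12552, b=Δ2−h2·(2M2+M3)/6=1703/3138
seg 3: a=4, c=M3/2=-1307/2092, d=(M4−M3)/(6·2)=-139/1569, b=Δ3−h3·(2M3+M4)/6=3301/1569
seg 4: a=5, c=M4/2=-2419/2092, d=(M5−M4)/(6·2)=2419/12552, b=Δ4−h4·(2M4+M5)/6=-2288/1569
t_q=15/2 → seg 2, τ=3/2; S=0+1703/3138·τ+735/523·τ²+-4247/12552·τ³=94865/33472

  seg 0: a=-5 b=12347/3138 c=0 d=-3979/28242
  seg 1: a=3 b=205/1569 c=-3979/3138 d=8389/28242
  seg 2: a=0 b=1703/3138 c=735/523 d=-4247/12552
  seg 3: a=4 b=3301/1569 c=-1307/2092 d=-139/1569
  seg 4: a=5 b=-2288/1569 c=-2419/2092 d=2419/12552
S(15/2) = 94865/33472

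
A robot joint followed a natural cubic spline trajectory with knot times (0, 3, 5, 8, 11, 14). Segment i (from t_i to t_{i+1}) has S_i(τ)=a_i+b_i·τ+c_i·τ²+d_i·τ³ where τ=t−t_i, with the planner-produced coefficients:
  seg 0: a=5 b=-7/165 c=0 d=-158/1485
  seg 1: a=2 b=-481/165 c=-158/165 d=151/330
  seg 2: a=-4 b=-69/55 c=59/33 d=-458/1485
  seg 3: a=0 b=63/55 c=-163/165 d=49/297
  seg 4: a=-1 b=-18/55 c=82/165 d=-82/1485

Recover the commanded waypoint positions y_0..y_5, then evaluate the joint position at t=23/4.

y_0=5 y_1=2 y_2=-4 y_3=0 y_4=-1 y_5=1
S(23/4) = -1431/352

y_0 = S_0(0) = a_0 = 5
y_1 = S_1(0) = a_1 = 2
y_2 = S_2(0) = a_2 = -4
y_3 = S_3(0) = a_3 = 0
y_4 = S_4(0) = a_4 = -1
y_5 = S_4(3) = 1
t_q=23/4 is in segment 2 (τ=3/4); S_2(τ)=-1431/352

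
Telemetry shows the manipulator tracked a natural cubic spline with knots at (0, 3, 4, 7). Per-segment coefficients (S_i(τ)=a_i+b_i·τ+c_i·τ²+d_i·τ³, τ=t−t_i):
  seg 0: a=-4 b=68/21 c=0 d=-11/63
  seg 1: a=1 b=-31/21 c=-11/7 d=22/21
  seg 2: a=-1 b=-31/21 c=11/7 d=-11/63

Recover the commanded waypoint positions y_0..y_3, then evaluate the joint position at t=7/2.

y_0 = S_0(0) = a_0 = -4
y_1 = S_1(0) = a_1 = 1
y_2 = S_2(0) = a_2 = -1
y_3 = S_2(3) = 4
t_q=7/2 is in segment 1 (τ=1/2); S_1(τ)=0

y_0=-4 y_1=1 y_2=-1 y_3=4
S(7/2) = 0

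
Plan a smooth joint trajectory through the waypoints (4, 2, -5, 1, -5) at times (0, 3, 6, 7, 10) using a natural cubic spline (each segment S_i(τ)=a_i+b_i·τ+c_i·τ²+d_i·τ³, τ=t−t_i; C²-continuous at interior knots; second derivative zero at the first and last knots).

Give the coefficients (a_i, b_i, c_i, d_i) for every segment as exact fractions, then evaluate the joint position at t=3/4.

Δ: Δ0=-2/3, Δ1=-7/3, Δ2=6, Δ3=-2
row 1: diag=12, rhs=-10; c'=1/4, d'=-5/6
row 2: denom=8−3·1/4=29/4; d'=(50−3·-5/6)/(29/4)=210/29
row 3: denom=8−1·4/29=228/29; d'=(-48−1·210/29)/(228/29)=-267/38
back: M3=-267/38
back: M2=210/29−4/29·-267/38=156/19
back: M1=-5/6−1/4·156/19=-329/114
M: M0=0, M1=-329/114, M2=156/19, M3=-267/38, M4=0
seg 0: a=4, c=M0/2=0, d=(M1−M0)/(6·3)=-329/2052, b=Δ0−h0·(2M0+M1)/6=59/76
seg 1: a=2, c=M1/2=-329/228, d=(M2−M1)/(6·3)=1265/2052, b=Δ1−h1·(2M1+M2)/6=-135/38
seg 2: a=-5, c=M2/2=78/19, d=(M3−M2)/(6·1)=-193/76, b=Δ2−h2·(2M2+M3)/6=337/76
seg 3: a=1, c=M3/2=-267/76, d=(M4−M3)/(6·3)=89/228, b=Δ3−h3·(2M3+M4)/6=191/38
t_q=3/4 → seg 0, τ=3/4; S=4+59/76·τ+0·τ²+-329/2052·τ³=21959/4864

  seg 0: a=4 b=59/76 c=0 d=-329/2052
  seg 1: a=2 b=-135/38 c=-329/228 d=1265/2052
  seg 2: a=-5 b=337/76 c=78/19 d=-193/76
  seg 3: a=1 b=191/38 c=-267/76 d=89/228
S(3/4) = 21959/4864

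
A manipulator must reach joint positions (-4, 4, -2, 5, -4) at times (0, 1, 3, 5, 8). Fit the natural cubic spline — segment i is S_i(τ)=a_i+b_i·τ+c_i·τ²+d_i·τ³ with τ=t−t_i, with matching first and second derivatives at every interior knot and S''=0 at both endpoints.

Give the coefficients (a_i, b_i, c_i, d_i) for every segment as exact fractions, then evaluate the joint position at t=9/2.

  seg 0: a=-4 b=135/13 c=0 d=-31/13
  seg 1: a=4 b=42/13 c=-93/13 d=105/52
  seg 2: a=-2 b=-15/13 c=129/26 d=-137/104
  seg 3: a=5 b=75/26 c=-153/52 d=17/52
S(9/2) = 2485/832

Δ: Δ0=8, Δ1=-3, Δ2=7/2, Δ3=-3
row 1: diag=6, rhs=-66; c'=1/3, d'=-11
row 2: denom=8−2·1/3=22/3; d'=(39−2·-11)/(22/3)=183/22
row 3: denom=10−2·3/11=104/11; d'=(-39−2·183/22)/(104/11)=-153/26
back: M3=-153/26
back: M2=183/22−3/11·-153/26=129/13
back: M1=-11−1/3·129/13=-186/13
M: M0=0, M1=-186/13, M2=129/13, M3=-153/26, M4=0
seg 0: a=-4, c=M0/2=0, d=(M1−M0)/(6·1)=-31/13, b=Δ0−h0·(2M0+M1)/6=135/13
seg 1: a=4, c=M1/2=-93/13, d=(M2−M1)/(6·2)=105/52, b=Δ1−h1·(2M1+M2)/6=42/13
seg 2: a=-2, c=M2/2=129/26, d=(M3−M2)/(6·2)=-137/104, b=Δ2−h2·(2M2+M3)/6=-15/13
seg 3: a=5, c=M3/2=-153/52, d=(M4−M3)/(6·3)=17/52, b=Δ3−h3·(2M3+M4)/6=75/26
t_q=9/2 → seg 2, τ=3/2; S=-2+-15/13·τ+129/26·τ²+-137/104·τ³=2485/832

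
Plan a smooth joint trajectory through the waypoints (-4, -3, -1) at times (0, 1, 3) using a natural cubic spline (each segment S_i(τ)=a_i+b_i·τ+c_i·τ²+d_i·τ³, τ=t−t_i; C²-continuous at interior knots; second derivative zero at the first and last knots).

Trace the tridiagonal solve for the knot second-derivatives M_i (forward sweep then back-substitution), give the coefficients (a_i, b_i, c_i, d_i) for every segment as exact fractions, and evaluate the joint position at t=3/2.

  seg 0: a=-4 b=1 c=0 d=0
  seg 1: a=-3 b=1 c=0 d=0
S(3/2) = -5/2

Δ: Δ0=1, Δ1=1
row 1: diag=6, rhs=0; c'=1/3, d'=0
back: M1=0
M: M0=0, M1=0, M2=0
seg 0: a=-4, c=M0/2=0, d=(M1−M0)/(6·1)=0, b=Δ0−h0·(2M0+M1)/6=1
seg 1: a=-3, c=M1/2=0, d=(M2−M1)/(6·2)=0, b=Δ1−h1·(2M1+M2)/6=1
t_q=3/2 → seg 1, τ=1/2; S=-3+1·τ+0·τ²+0·τ³=-5/2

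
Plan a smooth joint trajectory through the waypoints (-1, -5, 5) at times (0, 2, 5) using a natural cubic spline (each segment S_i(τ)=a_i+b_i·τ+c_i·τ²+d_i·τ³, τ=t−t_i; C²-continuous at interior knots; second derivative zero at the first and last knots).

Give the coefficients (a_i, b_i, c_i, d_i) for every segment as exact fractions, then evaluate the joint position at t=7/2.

  seg 0: a=-1 b=-46/15 c=0 d=4/15
  seg 1: a=-5 b=2/15 c=8/5 d=-8/45
S(7/2) = -9/5

Δ: Δ0=-2, Δ1=10/3
row 1: diag=10, rhs=32; c'=3/10, d'=16/5
back: M1=16/5
M: M0=0, M1=16/5, M2=0
seg 0: a=-1, c=M0/2=0, d=(M1−M0)/(6·2)=4/15, b=Δ0−h0·(2M0+M1)/6=-46/15
seg 1: a=-5, c=M1/2=8/5, d=(M2−M1)/(6·3)=-8/45, b=Δ1−h1·(2M1+M2)/6=2/15
t_q=7/2 → seg 1, τ=3/2; S=-5+2/15·τ+8/5·τ²+-8/45·τ³=-9/5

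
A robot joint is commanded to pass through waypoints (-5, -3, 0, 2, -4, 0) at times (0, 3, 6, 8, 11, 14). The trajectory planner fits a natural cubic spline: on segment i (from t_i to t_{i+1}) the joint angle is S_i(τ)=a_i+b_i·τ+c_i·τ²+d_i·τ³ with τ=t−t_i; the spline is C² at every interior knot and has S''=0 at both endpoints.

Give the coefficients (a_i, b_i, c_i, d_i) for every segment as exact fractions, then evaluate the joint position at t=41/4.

Δ: Δ0=2/3, Δ1=1, Δ2=1, Δ3=-2, Δ4=4/3
row 1: diag=12, rhs=2; c'=1/4, d'=1/6
row 2: denom=10−3·1/4=37/4; d'=(0−3·1/6)/(37/4)=-2/37
row 3: denom=10−2·8/37=354/37; d'=(-18−2·-2/37)/(354/37)=-331/177
row 4: denom=12−3·37/118=1305/118; d'=(20−3·-331/177)/(1305/118)=3022/1305
back: M4=3022/1305
back: M3=-331/177−37/118·3022/1305=-3388/1305
back: M2=-2/37−8/37·-3388/1305=662/1305
back: M1=1/6−1/4·662/1305=52/1305
M: M0=0, M1=52/1305, M2=662/1305, M3=-3388/1305, M4=3022/1305, M5=0
seg 0: a=-5, c=M0/2=0, d=(M1−M0)/(6·3)=26/11745, b=Δ0−h0·(2M0+M1)/6=844/1305
seg 1: a=-3, c=M1/2=26/1305, d=(M2−M1)/(6·3)=61/2349, b=Δ1−h1·(2M1+M2)/6=922/1305
seg 2: a=0, c=M2/2=331/1305, d=(M3−M2)/(6·2)=-15/58, b=Δ2−h2·(2M2+M3)/6=1993/1305
seg 3: a=2, c=M3/2=-1694/1305, d=(M4−M3)/(6·3)=641/2349, b=Δ3−h3·(2M3+M4)/6=-733/1305
seg 4: a=-4, c=M4/2=1511/1305, d=(M5−M4)/(6·3)=-1511/11745, b=Δ4−h4·(2M4+M5)/6=-1282/1305
t_q=41/4 → seg 3, τ=9/4; S=2+-733/1305·τ+-1694/1305·τ²+641/2349·τ³=-25307/9280

  seg 0: a=-5 b=844/1305 c=0 d=26/11745
  seg 1: a=-3 b=922/1305 c=26/1305 d=61/2349
  seg 2: a=0 b=1993/1305 c=331/1305 d=-15/58
  seg 3: a=2 b=-733/1305 c=-1694/1305 d=641/2349
  seg 4: a=-4 b=-1282/1305 c=1511/1305 d=-1511/11745
S(41/4) = -25307/9280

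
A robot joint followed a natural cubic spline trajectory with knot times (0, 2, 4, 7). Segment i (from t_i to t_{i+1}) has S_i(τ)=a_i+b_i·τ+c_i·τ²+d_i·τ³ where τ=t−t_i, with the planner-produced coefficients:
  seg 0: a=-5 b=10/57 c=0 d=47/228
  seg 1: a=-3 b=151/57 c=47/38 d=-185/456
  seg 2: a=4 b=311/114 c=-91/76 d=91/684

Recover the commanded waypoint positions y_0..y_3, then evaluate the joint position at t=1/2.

y_0=-5 y_1=-3 y_2=4 y_3=5
S(1/2) = -2971/608

y_0 = S_0(0) = a_0 = -5
y_1 = S_1(0) = a_1 = -3
y_2 = S_2(0) = a_2 = 4
y_3 = S_2(3) = 5
t_q=1/2 is in segment 0 (τ=1/2); S_0(τ)=-2971/608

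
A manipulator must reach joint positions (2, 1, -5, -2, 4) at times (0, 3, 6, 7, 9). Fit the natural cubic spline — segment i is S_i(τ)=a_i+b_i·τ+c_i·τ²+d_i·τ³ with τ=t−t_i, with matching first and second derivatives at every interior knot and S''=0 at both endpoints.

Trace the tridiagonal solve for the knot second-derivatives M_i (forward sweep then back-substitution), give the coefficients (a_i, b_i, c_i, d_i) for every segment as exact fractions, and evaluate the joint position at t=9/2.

  seg 0: a=2 b=67/102 c=0 d=-101/918
  seg 1: a=1 b=-118/51 c=-101/102 d=335/918
  seg 2: a=-5 b=163/102 c=39/17 d=-91/102
  seg 3: a=-2 b=179/51 c=-13/34 d=13/204
S(9/2) = -943/272

Δ: Δ0=-1/3, Δ1=-2, Δ2=3, Δ3=3
row 1: diag=12, rhs=-10; c'=1/4, d'=-5/6
row 2: denom=8−3·1/4=29/4; d'=(30−3·-5/6)/(29/4)=130/29
row 3: denom=6−1·4/29=170/29; d'=(0−1·130/29)/(170/29)=-13/17
back: M3=-13/17
back: M2=130/29−4/29·-13/17=78/17
back: M1=-5/6−1/4·78/17=-101/51
M: M0=0, M1=-101/51, M2=78/17, M3=-13/17, M4=0
seg 0: a=2, c=M0/2=0, d=(M1−M0)/(6·3)=-101/918, b=Δ0−h0·(2M0+M1)/6=67/102
seg 1: a=1, c=M1/2=-101/102, d=(M2−M1)/(6·3)=335/918, b=Δ1−h1·(2M1+M2)/6=-118/51
seg 2: a=-5, c=M2/2=39/17, d=(M3−M2)/(6·1)=-91/102, b=Δ2−h2·(2M2+M3)/6=163/102
seg 3: a=-2, c=M3/2=-13/34, d=(M4−M3)/(6·2)=13/204, b=Δ3−h3·(2M3+M4)/6=179/51
t_q=9/2 → seg 1, τ=3/2; S=1+-118/51·τ+-101/102·τ²+335/918·τ³=-943/272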